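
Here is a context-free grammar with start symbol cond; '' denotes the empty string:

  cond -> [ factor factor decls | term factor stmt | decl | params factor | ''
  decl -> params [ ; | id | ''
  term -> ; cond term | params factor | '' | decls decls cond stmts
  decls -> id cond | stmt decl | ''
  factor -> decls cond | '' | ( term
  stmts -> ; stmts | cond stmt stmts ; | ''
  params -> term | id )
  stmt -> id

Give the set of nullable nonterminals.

Directly nullable (have an ''-production): cond, decl, term, decls, factor, stmts.
params -> term with every symbol nullable, so params is nullable.
No other nonterminal has a production whose RHS symbols are all nullable.

{ cond, decl, decls, factor, params, stmts, term }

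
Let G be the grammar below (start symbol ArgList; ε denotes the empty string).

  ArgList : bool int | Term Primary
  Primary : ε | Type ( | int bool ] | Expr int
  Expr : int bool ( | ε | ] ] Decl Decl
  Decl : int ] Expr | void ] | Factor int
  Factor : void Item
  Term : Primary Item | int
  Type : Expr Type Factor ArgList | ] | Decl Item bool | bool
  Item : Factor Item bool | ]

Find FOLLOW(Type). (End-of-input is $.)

{ (, void }

In Primary : Type (: add FIRST(() = { ( }.
In Type : Expr Type Factor ArgList: add FIRST(Factor ArgList) = { void }.
Union: FOLLOW(Type) = { (, void }.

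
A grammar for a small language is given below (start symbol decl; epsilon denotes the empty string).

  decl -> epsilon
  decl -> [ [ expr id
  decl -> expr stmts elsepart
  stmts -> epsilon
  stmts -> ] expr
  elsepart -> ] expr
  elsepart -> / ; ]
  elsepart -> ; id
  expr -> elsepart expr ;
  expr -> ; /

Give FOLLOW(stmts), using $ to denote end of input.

{ /, ;, ] }

In decl -> expr stmts elsepart: add FIRST(elsepart) = { /, ;, ] }.
Union: FOLLOW(stmts) = { /, ;, ] }.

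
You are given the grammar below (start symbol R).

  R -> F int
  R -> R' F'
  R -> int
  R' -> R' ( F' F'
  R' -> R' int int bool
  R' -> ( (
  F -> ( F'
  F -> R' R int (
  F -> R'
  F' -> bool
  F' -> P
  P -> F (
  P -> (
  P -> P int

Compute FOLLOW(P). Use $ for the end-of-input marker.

{ $, (, bool, int }

In F' -> P: P is at the end, add FOLLOW(F') = { $, (, bool, int }.
In P -> P int: add FIRST(int) = { int }.
Union: FOLLOW(P) = { $, (, bool, int }.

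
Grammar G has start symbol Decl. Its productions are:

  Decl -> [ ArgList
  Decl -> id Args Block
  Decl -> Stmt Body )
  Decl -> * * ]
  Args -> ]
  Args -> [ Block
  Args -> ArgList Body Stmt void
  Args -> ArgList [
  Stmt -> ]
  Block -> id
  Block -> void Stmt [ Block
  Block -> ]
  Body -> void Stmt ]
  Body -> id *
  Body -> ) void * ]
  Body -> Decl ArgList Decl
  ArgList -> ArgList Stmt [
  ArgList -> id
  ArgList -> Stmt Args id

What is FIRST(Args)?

Args -> ] contributes {]}.
Args -> [ Block contributes {[}.
From Args -> ArgList Body Stmt void: add FIRST(ArgList) = { ], id }.
From Args -> ArgList [: add FIRST(ArgList) = { ], id }.
Union: FIRST(Args) = { [, ], id }.

{ [, ], id }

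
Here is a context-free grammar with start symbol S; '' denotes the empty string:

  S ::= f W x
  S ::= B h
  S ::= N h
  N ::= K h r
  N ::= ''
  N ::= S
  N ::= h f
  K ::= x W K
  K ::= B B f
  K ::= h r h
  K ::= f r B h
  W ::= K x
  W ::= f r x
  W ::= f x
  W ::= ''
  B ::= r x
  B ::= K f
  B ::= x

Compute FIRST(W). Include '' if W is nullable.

{ f, h, r, x, '' }

From W ::= K x: add FIRST(K) = { f, h, r, x }.
W ::= f r x contributes {f}.
W ::= f x contributes {f}.
W ::= '' contributes ''.
Union: FIRST(W) = { f, h, r, x, '' }.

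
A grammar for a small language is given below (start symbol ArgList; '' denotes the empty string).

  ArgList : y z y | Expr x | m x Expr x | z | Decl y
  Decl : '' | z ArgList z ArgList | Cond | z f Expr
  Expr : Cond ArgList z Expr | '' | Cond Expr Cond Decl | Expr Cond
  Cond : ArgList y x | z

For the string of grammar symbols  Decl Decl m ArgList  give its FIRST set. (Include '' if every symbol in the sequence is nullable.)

{ m, x, y, z }

Add FIRST(Decl)\{''} = { m, x, y, z }; Decl is nullable, continue.
Add FIRST(Decl)\{''} = { m, x, y, z }; Decl is nullable, continue.
m is a terminal; add {m} and stop.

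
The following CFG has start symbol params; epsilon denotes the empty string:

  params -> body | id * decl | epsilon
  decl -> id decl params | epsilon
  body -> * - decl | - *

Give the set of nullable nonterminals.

{ decl, params }

Directly nullable (have an epsilon-production): params, decl.
No other nonterminal has a production whose RHS symbols are all nullable.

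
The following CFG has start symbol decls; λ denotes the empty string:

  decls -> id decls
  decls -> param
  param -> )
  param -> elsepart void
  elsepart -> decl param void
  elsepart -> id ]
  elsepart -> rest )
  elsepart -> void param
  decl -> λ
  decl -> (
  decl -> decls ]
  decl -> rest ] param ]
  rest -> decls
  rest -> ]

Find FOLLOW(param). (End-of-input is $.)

{ $, ), ], void }

In decls -> param: param is at the end, add FOLLOW(decls) = { $, ), ] }.
In elsepart -> decl param void: add FIRST(void) = { void }.
In elsepart -> void param: param is at the end, add FOLLOW(elsepart) = { void }.
In decl -> rest ] param ]: add FIRST(]) = { ] }.
Union: FOLLOW(param) = { $, ), ], void }.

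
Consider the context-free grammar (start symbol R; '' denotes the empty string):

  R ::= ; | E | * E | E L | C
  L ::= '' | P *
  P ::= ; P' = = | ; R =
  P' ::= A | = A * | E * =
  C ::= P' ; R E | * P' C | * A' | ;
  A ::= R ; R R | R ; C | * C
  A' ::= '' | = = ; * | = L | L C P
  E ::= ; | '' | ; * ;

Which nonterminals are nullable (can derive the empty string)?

{ A', E, L, R }

Directly nullable (have an ''-production): L, A', E.
R ::= E with every symbol nullable, so R is nullable.
No other nonterminal has a production whose RHS symbols are all nullable.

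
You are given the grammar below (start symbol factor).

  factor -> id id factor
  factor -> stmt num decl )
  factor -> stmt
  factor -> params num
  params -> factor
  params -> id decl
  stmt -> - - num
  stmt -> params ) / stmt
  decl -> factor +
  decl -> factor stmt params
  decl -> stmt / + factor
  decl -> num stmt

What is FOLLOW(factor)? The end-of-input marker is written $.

factor is the start symbol, so $ ∈ FOLLOW(factor).
In factor -> id id factor: factor is at the end, add FOLLOW(factor) = { $, ), +, -, id, num }.
In params -> factor: factor is at the end, add FOLLOW(params) = { ), num }.
In decl -> factor +: add FIRST(+) = { + }.
In decl -> factor stmt params: add FIRST(stmt params) = { -, id }.
In decl -> stmt / + factor: factor is at the end, add FOLLOW(decl) = { ), num }.
Union: FOLLOW(factor) = { $, ), +, -, id, num }.

{ $, ), +, -, id, num }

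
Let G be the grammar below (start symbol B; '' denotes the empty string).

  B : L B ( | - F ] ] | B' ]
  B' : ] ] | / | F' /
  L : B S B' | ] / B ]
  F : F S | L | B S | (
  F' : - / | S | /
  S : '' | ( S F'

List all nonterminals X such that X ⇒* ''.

Directly nullable (have an ''-production): S.
F' : S with every symbol nullable, so F' is nullable.
No other nonterminal has a production whose RHS symbols are all nullable.

{ F', S }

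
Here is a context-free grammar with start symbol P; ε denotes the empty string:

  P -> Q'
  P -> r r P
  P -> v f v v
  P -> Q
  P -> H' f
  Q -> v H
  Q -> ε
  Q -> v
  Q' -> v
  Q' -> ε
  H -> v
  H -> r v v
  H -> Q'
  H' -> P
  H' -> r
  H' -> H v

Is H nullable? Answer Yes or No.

H -> Q' and each of Q' is nullable, so H ⇒* ε.

Yes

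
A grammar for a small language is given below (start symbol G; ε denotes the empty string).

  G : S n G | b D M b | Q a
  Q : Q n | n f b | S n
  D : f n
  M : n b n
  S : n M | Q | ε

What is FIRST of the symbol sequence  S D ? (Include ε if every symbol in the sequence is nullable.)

{ f, n }

Add FIRST(S)\{ε} = { n }; S is nullable, continue.
Add FIRST(D) = { f }; D is not nullable, stop.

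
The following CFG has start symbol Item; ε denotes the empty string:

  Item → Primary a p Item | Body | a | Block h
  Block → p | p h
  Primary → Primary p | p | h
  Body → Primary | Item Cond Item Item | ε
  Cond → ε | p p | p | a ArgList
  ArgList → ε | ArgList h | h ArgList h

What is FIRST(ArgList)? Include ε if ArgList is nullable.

ArgList → ε contributes ε.
From ArgList → ArgList h: ArgList nullable, take FIRST(ArgList) ∪ {h} = { h }.
ArgList → h ArgList h contributes {h}.
Union: FIRST(ArgList) = { h, ε }.

{ h, ε }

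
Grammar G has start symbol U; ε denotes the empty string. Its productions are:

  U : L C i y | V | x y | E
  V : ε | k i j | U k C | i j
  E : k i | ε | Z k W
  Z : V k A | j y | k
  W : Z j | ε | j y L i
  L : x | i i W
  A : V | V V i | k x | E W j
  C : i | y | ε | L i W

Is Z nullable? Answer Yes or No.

Nullable nonterminals: A, C, E, U, V, W.
No production of Z has an RHS whose symbols are all nullable, so Z is not nullable.

No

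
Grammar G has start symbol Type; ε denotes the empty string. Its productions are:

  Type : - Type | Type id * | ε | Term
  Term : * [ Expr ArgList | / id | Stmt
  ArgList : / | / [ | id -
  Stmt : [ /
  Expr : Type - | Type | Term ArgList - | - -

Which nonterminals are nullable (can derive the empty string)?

Directly nullable (have an ε-production): Type.
Expr : Type with every symbol nullable, so Expr is nullable.
No other nonterminal has a production whose RHS symbols are all nullable.

{ Expr, Type }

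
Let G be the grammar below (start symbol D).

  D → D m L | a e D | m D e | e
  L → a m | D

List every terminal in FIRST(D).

{ a, e, m }

From D → D m L: add FIRST(D) = { a, e, m }.
D → a e D contributes {a}.
D → m D e contributes {m}.
D → e contributes {e}.
Union: FIRST(D) = { a, e, m }.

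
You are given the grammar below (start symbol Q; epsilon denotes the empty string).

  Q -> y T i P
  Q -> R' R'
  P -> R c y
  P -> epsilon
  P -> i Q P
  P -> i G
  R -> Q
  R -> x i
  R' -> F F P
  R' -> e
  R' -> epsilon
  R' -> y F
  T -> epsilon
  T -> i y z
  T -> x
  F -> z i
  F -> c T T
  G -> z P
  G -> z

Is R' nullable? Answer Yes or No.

Yes

R' has an epsilon-production, so R' ⇒ epsilon.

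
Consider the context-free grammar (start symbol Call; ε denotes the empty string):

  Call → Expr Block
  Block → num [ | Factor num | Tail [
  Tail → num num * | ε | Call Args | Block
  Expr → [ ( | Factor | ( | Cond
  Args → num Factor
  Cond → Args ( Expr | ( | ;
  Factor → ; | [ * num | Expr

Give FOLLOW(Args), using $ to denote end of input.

{ (, [ }

In Tail → Call Args: Args is at the end, add FOLLOW(Tail) = { [ }.
In Cond → Args ( Expr: add FIRST(( Expr) = { ( }.
Union: FOLLOW(Args) = { (, [ }.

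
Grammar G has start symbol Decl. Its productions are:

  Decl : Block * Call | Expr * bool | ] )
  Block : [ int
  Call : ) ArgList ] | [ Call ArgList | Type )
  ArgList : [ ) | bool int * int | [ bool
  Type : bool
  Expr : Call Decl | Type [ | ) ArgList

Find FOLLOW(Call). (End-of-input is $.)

In Decl : Block * Call: Call is at the end, add FOLLOW(Decl) = { $, * }.
In Call : [ Call ArgList: add FIRST(ArgList) = { [, bool }.
In Expr : Call Decl: add FIRST(Decl) = { ), [, ], bool }.
Union: FOLLOW(Call) = { $, ), *, [, ], bool }.

{ $, ), *, [, ], bool }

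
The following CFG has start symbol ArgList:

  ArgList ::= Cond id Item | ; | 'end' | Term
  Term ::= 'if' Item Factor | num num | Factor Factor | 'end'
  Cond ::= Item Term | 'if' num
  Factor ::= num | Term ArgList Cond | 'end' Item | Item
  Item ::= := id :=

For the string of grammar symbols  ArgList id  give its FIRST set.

{ 'end', 'if', :=, ;, num }

Add FIRST(ArgList) = { 'end', 'if', :=, ;, num }; ArgList is not nullable, stop.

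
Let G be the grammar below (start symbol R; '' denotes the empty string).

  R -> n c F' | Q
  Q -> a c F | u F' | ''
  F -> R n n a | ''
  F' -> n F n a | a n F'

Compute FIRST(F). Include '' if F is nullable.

From F -> R n n a: R nullable, take FIRST(R) ∪ {n} = { a, n, u }.
F -> '' contributes ''.
Union: FIRST(F) = { a, n, u, '' }.

{ a, n, u, '' }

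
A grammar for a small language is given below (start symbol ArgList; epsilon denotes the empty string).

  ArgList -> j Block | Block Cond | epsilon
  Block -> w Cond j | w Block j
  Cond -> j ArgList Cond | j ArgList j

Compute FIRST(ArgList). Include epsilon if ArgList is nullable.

ArgList -> j Block contributes {j}.
From ArgList -> Block Cond: add FIRST(Block) = { w }.
ArgList -> epsilon contributes epsilon.
Union: FIRST(ArgList) = { j, w, epsilon }.

{ j, w, epsilon }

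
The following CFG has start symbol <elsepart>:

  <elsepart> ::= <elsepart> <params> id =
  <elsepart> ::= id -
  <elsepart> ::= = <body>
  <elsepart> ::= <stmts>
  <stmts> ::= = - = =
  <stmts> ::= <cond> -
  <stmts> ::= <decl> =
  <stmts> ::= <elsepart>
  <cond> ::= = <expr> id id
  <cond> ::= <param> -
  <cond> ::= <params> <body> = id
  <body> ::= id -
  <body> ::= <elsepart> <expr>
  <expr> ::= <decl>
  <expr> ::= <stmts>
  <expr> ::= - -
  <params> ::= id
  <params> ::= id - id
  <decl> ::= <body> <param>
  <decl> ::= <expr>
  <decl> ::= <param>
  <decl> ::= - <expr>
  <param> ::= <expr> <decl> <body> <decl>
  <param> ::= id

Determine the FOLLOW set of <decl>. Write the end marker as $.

In <stmts> ::= <decl> =: add FIRST(=) = { = }.
In <expr> ::= <decl>: <decl> is at the end, add FOLLOW(<expr>) = { $, -, =, id }.
In <param> ::= <expr> <decl> <body> <decl>: add FIRST(<body> <decl>) = { -, =, id }.
In <param> ::= <expr> <decl> <body> <decl>: <decl> is at the end, add FOLLOW(<param>) = { $, -, =, id }.
Union: FOLLOW(<decl>) = { $, -, =, id }.

{ $, -, =, id }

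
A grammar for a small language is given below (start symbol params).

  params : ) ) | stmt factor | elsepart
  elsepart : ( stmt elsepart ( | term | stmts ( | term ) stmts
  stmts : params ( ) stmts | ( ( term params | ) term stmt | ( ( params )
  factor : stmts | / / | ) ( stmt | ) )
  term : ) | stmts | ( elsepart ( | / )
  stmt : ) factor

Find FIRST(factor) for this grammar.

{ (, ), / }

From factor : stmts: add FIRST(stmts) = { (, ), / }.
factor : / / contributes {/}.
factor : ) ( stmt contributes {)}.
factor : ) ) contributes {)}.
Union: FIRST(factor) = { (, ), / }.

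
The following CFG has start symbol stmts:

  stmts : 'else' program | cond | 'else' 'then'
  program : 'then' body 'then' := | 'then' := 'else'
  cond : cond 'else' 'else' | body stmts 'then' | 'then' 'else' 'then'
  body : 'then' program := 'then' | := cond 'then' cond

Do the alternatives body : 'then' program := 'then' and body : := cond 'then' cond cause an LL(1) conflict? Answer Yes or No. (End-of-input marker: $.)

No

FIRST('then' program := 'then') = { 'then' } and FIRST(:= cond 'then' cond) = { := }.
The FIRST sets are disjoint and neither alternative is nullable — no conflict.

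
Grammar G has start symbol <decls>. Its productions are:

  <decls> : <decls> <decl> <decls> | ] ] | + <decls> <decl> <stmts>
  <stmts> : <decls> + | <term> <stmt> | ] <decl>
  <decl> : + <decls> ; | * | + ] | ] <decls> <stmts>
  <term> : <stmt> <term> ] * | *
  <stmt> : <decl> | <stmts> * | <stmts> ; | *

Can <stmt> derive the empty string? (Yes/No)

No nonterminal in this grammar is nullable.
No production of <stmt> has an RHS whose symbols are all nullable, so <stmt> is not nullable.

No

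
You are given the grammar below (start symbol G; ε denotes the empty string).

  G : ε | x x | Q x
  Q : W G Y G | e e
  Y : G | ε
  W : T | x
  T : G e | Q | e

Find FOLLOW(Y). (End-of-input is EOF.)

In Q : W G Y G: add FIRST(G)\{ε} = { e, x }.
  Since G is nullable, also add FOLLOW(Q) = { e, x }.
Union: FOLLOW(Y) = { e, x }.

{ e, x }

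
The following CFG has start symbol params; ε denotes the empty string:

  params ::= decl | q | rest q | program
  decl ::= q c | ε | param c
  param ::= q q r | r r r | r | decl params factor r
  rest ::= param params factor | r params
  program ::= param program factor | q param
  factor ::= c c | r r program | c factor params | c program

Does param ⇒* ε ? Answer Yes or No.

Nullable nonterminals: decl, params.
No production of param has an RHS whose symbols are all nullable, so param is not nullable.

No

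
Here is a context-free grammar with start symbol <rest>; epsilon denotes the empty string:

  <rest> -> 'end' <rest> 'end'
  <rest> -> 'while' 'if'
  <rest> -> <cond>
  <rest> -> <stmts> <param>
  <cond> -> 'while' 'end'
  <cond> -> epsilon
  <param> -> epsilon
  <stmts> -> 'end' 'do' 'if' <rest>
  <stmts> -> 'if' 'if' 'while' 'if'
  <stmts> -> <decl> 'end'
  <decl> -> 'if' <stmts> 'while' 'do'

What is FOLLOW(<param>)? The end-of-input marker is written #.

In <rest> -> <stmts> <param>: <param> is at the end, add FOLLOW(<rest>) = { #, 'end', 'while' }.
Union: FOLLOW(<param>) = { #, 'end', 'while' }.

{ #, 'end', 'while' }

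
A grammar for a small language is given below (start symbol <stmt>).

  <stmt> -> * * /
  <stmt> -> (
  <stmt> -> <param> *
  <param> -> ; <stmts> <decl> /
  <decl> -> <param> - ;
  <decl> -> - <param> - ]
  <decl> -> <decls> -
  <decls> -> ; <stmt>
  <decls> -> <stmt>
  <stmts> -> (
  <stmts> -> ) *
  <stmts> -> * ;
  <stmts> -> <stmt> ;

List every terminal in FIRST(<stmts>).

<stmts> -> ( contributes {(}.
<stmts> -> ) * contributes {)}.
<stmts> -> * ; contributes {*}.
From <stmts> -> <stmt> ;: add FIRST(<stmt>) = { (, *, ; }.
Union: FIRST(<stmts>) = { (, ), *, ; }.

{ (, ), *, ; }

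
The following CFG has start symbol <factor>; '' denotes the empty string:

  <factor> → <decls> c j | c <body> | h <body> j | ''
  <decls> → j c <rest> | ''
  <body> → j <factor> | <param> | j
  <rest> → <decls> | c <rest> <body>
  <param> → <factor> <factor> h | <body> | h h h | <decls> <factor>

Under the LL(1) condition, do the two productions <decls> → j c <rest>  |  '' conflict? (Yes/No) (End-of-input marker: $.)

Yes

FIRST(j c <rest>) = { j } and FIRST('') = { '' }.
The second alternative is nullable and FOLLOW(<decls>) = { $, c, h, j } shares j with FIRST of the first — conflict.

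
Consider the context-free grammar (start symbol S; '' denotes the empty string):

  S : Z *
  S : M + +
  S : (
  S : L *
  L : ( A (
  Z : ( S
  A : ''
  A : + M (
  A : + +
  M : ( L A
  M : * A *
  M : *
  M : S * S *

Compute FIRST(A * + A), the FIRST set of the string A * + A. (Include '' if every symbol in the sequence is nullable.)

{ *, + }

Add FIRST(A)\{''} = { + }; A is nullable, continue.
* is a terminal; add {*} and stop.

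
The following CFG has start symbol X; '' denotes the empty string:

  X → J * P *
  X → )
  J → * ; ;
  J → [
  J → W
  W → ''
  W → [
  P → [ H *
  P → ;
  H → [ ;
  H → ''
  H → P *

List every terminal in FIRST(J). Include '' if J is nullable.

J → * ; ; contributes {*}.
J → [ contributes {[}.
From J → W: add FIRST(W) = { [, '' } (including '' since W is nullable).
Union: FIRST(J) = { *, [, '' }.

{ *, [, '' }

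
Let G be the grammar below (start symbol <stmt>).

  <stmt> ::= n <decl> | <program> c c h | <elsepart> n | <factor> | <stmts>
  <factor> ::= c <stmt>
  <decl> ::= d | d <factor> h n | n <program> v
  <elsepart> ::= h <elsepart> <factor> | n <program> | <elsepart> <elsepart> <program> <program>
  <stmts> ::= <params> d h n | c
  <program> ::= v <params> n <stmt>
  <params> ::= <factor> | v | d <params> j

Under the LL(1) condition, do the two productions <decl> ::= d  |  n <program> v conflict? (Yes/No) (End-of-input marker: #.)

FIRST(d) = { d } and FIRST(n <program> v) = { n }.
The FIRST sets are disjoint and neither alternative is nullable — no conflict.

No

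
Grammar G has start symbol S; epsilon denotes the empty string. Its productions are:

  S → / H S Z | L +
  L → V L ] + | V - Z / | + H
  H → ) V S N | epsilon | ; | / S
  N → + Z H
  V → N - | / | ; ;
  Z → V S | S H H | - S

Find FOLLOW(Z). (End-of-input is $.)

In S → / H S Z: Z is at the end, add FOLLOW(S) = { $, ), +, -, /, ;, ] }.
In L → V - Z /: add FIRST(/) = { / }.
In N → + Z H: add FIRST(H)\{epsilon} = { ), /, ; }.
  Since H is nullable, also add FOLLOW(N) = { $, ), +, -, /, ;, ] }.
Union: FOLLOW(Z) = { $, ), +, -, /, ;, ] }.

{ $, ), +, -, /, ;, ] }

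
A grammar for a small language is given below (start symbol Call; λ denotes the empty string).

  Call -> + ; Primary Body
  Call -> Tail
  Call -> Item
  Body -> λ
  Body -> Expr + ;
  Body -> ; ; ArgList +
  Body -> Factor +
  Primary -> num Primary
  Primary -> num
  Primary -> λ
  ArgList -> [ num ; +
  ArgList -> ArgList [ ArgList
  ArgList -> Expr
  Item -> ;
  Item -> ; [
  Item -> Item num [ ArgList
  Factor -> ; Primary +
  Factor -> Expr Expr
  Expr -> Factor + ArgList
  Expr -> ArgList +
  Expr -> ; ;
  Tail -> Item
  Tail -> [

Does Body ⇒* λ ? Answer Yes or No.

Yes

Body has an λ-production, so Body ⇒ λ.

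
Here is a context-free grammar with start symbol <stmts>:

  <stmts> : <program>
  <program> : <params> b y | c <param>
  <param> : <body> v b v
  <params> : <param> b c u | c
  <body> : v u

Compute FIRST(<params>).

From <params> : <param> b c u: add FIRST(<param>) = { v }.
<params> : c contributes {c}.
Union: FIRST(<params>) = { c, v }.

{ c, v }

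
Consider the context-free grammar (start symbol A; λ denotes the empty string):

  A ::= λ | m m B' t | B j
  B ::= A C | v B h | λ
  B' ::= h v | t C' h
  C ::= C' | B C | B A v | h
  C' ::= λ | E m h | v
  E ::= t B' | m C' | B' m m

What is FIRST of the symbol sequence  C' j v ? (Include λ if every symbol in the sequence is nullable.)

{ h, j, m, t, v }

Add FIRST(C')\{λ} = { h, m, t, v }; C' is nullable, continue.
j is a terminal; add {j} and stop.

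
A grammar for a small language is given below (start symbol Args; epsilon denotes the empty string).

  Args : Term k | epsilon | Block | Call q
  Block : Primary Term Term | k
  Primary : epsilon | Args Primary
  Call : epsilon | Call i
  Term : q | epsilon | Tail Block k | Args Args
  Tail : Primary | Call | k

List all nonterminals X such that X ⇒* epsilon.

Directly nullable (have an epsilon-production): Args, Primary, Call, Term.
Tail : Primary with every symbol nullable, so Tail is nullable.
Block : Primary Term Term with every symbol nullable, so Block is nullable.

{ Args, Block, Call, Primary, Tail, Term }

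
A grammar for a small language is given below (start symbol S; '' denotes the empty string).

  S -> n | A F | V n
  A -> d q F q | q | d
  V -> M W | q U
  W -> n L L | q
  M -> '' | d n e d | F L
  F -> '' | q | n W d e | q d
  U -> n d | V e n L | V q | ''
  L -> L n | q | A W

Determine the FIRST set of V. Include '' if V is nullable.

{ d, n, q }

From V -> M W: M nullable, take FIRST(M) ∪ FIRST(W) = { d, n, q }.
V -> q U contributes {q}.
Union: FIRST(V) = { d, n, q }.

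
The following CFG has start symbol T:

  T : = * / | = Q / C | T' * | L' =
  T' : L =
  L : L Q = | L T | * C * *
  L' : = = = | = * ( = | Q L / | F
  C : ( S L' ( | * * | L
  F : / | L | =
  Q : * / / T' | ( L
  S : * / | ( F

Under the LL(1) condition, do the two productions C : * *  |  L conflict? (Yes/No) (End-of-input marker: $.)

Yes

FIRST(* *) = { * } and FIRST(L) = { * }.
Both contain *, so the two alternatives are not disjoint — LL(1) conflict.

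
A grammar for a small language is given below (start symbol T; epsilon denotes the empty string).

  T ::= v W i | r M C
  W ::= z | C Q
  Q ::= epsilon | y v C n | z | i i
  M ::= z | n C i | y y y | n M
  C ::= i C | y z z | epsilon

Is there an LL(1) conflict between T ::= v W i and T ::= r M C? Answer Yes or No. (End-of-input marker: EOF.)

FIRST(v W i) = { v } and FIRST(r M C) = { r }.
The FIRST sets are disjoint and neither alternative is nullable — no conflict.

No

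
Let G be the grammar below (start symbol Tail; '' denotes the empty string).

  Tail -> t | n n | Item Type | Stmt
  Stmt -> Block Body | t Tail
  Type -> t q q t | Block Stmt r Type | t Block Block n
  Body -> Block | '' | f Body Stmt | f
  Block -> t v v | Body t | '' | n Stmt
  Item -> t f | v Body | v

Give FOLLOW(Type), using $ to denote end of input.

{ $, f, n, r, t }

In Tail -> Item Type: Type is at the end, add FOLLOW(Tail) = { $, f, n, r, t }.
In Type -> Block Stmt r Type: Type is at the end, add FOLLOW(Type) = { $, f, n, r, t }.
Union: FOLLOW(Type) = { $, f, n, r, t }.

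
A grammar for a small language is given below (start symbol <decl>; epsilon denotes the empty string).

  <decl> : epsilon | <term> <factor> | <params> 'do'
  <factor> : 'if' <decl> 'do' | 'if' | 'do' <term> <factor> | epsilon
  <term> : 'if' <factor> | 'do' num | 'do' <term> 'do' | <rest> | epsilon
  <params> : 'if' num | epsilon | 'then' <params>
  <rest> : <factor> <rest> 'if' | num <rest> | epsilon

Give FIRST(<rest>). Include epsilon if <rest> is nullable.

{ 'do', 'if', num, epsilon }

From <rest> : <factor> <rest> 'if': <factor>, <rest> nullable, take FIRST(<factor>) ∪ FIRST(<rest>) ∪ {'if'} = { 'do', 'if', num }.
<rest> : num <rest> contributes {num}.
<rest> : epsilon contributes epsilon.
Union: FIRST(<rest>) = { 'do', 'if', num, epsilon }.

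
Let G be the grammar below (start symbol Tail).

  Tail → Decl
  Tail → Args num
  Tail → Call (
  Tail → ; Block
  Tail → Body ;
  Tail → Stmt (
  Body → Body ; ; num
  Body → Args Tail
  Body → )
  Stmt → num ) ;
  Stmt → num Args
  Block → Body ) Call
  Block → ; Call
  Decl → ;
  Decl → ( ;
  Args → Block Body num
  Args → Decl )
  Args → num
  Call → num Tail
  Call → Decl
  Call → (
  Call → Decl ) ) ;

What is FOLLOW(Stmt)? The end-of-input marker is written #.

In Tail → Stmt (: add FIRST(() = { ( }.
Union: FOLLOW(Stmt) = { ( }.

{ ( }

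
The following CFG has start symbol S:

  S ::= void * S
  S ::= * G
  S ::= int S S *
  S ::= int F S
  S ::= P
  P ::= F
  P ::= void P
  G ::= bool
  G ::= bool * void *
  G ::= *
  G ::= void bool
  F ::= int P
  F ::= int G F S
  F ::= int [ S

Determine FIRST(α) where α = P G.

{ int, void }

Add FIRST(P) = { int, void }; P is not nullable, stop.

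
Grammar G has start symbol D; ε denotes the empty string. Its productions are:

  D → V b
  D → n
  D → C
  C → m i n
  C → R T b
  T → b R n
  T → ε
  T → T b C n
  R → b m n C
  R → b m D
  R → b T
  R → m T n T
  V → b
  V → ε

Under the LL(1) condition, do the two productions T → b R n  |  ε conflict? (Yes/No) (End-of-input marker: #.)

Yes

FIRST(b R n) = { b } and FIRST(ε) = { ε }.
The second alternative is nullable and FOLLOW(T) = { b, n } shares b with FIRST of the first — conflict.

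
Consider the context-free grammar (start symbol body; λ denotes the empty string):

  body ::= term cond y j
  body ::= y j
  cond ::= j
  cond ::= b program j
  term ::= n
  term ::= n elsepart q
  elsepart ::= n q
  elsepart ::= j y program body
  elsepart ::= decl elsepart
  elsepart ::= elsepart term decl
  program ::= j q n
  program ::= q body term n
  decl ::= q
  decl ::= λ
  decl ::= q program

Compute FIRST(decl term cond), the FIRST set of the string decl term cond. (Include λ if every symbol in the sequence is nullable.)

{ n, q }

Add FIRST(decl)\{λ} = { q }; decl is nullable, continue.
Add FIRST(term) = { n }; term is not nullable, stop.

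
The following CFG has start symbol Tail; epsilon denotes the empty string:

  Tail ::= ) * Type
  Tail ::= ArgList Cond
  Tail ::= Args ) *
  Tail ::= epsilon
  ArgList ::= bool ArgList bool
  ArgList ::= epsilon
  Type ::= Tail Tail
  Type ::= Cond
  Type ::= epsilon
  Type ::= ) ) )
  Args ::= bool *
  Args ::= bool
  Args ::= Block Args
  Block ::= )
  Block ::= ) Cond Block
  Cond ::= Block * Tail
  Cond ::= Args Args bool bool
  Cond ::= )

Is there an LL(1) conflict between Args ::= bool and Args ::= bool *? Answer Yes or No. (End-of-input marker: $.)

FIRST(bool) = { bool } and FIRST(bool *) = { bool }.
Both contain bool, so the two alternatives are not disjoint — LL(1) conflict.

Yes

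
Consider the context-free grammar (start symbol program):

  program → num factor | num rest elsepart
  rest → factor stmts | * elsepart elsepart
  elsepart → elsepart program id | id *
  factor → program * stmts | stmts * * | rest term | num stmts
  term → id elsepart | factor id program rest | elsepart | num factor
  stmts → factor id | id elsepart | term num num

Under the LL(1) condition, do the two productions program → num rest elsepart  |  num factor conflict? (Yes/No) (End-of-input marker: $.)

Yes

FIRST(num rest elsepart) = { num } and FIRST(num factor) = { num }.
Both contain num, so the two alternatives are not disjoint — LL(1) conflict.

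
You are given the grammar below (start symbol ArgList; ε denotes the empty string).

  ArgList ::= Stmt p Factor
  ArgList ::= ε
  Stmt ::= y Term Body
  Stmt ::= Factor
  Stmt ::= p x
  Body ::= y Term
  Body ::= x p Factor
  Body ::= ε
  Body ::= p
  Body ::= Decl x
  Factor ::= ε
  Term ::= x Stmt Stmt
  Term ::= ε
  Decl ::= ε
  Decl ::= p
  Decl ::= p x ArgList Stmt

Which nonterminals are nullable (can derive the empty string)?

{ ArgList, Body, Decl, Factor, Stmt, Term }

Directly nullable (have an ε-production): ArgList, Body, Factor, Term, Decl.
Stmt ::= Factor with every symbol nullable, so Stmt is nullable.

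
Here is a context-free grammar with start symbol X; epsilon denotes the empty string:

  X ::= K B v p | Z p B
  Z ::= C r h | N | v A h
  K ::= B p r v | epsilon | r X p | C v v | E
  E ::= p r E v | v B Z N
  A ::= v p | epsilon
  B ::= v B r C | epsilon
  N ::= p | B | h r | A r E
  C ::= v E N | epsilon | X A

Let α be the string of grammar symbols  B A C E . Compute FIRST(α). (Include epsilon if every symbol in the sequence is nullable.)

Add FIRST(B)\{epsilon} = { v }; B is nullable, continue.
Add FIRST(A)\{epsilon} = { v }; A is nullable, continue.
Add FIRST(C)\{epsilon} = { h, p, r, v }; C is nullable, continue.
Add FIRST(E) = { p, v }; E is not nullable, stop.

{ h, p, r, v }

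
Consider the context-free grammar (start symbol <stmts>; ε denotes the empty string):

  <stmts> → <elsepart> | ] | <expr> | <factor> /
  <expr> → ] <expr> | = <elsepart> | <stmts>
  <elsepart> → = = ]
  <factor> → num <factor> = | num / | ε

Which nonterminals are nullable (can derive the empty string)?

{ <factor> }

Directly nullable (have an ε-production): <factor>.
No other nonterminal has a production whose RHS symbols are all nullable.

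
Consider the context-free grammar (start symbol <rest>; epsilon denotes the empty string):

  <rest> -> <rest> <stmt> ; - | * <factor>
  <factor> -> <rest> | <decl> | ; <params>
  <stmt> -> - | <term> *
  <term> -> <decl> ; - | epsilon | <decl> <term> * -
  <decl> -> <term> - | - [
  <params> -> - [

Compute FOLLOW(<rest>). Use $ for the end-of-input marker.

{ $, *, - }

<rest> is the start symbol, so $ ∈ FOLLOW(<rest>).
In <rest> -> <rest> <stmt> ; -: add FIRST(<stmt> ; -) = { *, - }.
In <factor> -> <rest>: <rest> is at the end, add FOLLOW(<factor>) = { $, *, - }.
Union: FOLLOW(<rest>) = { $, *, - }.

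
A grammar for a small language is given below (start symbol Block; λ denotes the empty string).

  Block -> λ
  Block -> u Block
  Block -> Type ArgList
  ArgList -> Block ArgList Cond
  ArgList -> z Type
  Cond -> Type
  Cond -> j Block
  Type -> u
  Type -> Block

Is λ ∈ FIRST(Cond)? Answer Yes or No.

Cond -> Type and each of Type is nullable, so Cond ⇒* λ.

Yes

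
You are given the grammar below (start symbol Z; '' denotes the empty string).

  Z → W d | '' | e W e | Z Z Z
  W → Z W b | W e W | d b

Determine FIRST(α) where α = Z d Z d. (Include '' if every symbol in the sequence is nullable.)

{ d, e }

Add FIRST(Z)\{''} = { d, e }; Z is nullable, continue.
d is a terminal; add {d} and stop.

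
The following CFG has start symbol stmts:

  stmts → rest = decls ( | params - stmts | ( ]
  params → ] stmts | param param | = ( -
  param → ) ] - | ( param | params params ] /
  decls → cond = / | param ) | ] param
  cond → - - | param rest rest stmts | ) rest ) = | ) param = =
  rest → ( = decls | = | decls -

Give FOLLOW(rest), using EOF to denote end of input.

{ (, ), -, =, ] }

In stmts → rest = decls (: add FIRST(= decls () = { = }.
In cond → param rest rest stmts: add FIRST(rest stmts) = { (, ), -, =, ] }.
In cond → param rest rest stmts: add FIRST(stmts) = { (, ), -, =, ] }.
In cond → ) rest ) =: add FIRST() =) = { ) }.
Union: FOLLOW(rest) = { (, ), -, =, ] }.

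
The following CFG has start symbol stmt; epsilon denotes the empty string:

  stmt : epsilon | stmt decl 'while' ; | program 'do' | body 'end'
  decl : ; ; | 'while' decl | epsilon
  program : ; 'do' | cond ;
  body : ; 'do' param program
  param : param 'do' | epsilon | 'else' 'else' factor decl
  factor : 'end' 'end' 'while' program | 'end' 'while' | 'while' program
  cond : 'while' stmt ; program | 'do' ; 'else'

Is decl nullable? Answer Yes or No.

Yes

decl has an epsilon-production, so decl ⇒ epsilon.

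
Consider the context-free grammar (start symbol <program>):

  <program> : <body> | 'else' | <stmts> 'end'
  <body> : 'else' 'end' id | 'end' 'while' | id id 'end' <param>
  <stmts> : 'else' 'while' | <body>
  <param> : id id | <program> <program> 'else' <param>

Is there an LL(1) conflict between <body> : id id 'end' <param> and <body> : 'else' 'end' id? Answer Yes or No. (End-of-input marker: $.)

FIRST(id id 'end' <param>) = { id } and FIRST('else' 'end' id) = { 'else' }.
The FIRST sets are disjoint and neither alternative is nullable — no conflict.

No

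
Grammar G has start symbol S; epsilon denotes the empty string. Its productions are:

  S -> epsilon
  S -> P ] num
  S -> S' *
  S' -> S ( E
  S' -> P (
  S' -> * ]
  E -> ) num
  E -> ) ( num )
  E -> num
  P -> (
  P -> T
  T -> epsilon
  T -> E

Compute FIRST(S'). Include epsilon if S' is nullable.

From S' -> S ( E: S nullable, take FIRST(S) ∪ {(} = { (, ), *, ], num }.
From S' -> P (: P nullable, take FIRST(P) ∪ {(} = { (, ), num }.
S' -> * ] contributes {*}.
Union: FIRST(S') = { (, ), *, ], num }.

{ (, ), *, ], num }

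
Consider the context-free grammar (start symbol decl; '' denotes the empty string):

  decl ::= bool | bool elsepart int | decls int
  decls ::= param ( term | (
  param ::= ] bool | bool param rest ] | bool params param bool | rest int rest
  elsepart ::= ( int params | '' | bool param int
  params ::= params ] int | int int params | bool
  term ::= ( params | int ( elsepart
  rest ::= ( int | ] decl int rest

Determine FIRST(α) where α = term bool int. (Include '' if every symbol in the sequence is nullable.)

Add FIRST(term) = { (, int }; term is not nullable, stop.

{ (, int }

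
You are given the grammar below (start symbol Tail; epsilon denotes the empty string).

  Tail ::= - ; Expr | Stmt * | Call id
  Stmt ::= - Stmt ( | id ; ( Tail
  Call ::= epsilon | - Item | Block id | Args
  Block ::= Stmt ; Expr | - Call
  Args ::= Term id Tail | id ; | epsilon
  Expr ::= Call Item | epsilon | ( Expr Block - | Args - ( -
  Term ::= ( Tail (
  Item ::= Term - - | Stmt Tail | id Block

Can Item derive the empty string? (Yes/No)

Nullable nonterminals: Args, Call, Expr.
No production of Item has an RHS whose symbols are all nullable, so Item is not nullable.

No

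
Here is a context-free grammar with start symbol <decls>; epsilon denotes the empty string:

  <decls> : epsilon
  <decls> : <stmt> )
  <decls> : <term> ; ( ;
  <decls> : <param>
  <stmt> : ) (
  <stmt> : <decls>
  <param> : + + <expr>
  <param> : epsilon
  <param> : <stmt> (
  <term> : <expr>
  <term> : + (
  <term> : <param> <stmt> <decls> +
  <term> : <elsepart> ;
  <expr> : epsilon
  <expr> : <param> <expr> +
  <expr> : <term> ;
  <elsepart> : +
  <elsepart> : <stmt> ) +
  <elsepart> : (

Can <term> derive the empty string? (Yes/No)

<term> : <expr> and each of <expr> is nullable, so <term> ⇒* epsilon.

Yes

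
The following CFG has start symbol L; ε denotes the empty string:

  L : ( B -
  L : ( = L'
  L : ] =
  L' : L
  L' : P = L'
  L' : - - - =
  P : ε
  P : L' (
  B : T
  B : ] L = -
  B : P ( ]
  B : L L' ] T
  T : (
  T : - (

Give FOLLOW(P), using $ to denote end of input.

{ (, = }

In L' : P = L': add FIRST(= L') = { = }.
In B : P ( ]: add FIRST(( ]) = { ( }.
Union: FOLLOW(P) = { (, = }.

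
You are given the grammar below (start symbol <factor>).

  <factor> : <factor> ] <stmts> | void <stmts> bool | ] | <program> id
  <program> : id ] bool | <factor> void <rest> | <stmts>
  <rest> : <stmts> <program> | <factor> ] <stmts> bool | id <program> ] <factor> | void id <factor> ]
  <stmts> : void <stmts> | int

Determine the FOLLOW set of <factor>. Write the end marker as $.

<factor> is the start symbol, so $ ∈ FOLLOW(<factor>).
In <factor> : <factor> ] <stmts>: add FIRST(] <stmts>) = { ] }.
In <program> : <factor> void <rest>: add FIRST(void <rest>) = { void }.
In <rest> : <factor> ] <stmts> bool: add FIRST(] <stmts> bool) = { ] }.
In <rest> : id <program> ] <factor>: <factor> is at the end, add FOLLOW(<rest>) = { ], id }.
In <rest> : void id <factor> ]: add FIRST(]) = { ] }.
Union: FOLLOW(<factor>) = { $, ], id, void }.

{ $, ], id, void }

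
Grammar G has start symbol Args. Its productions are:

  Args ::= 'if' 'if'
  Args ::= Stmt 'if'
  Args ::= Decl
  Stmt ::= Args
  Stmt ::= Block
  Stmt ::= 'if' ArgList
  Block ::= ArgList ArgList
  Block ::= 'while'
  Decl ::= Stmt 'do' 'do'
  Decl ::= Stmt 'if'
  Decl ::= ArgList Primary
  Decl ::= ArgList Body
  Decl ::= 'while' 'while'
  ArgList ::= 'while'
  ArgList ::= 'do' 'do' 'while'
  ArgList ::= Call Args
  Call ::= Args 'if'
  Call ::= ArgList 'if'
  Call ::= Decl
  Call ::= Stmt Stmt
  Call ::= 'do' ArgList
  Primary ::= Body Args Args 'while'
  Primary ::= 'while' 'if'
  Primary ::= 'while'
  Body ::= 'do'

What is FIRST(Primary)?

From Primary ::= Body Args Args 'while': add FIRST(Body) = { 'do' }.
Primary ::= 'while' 'if' contributes {'while'}.
Primary ::= 'while' contributes {'while'}.
Union: FIRST(Primary) = { 'do', 'while' }.

{ 'do', 'while' }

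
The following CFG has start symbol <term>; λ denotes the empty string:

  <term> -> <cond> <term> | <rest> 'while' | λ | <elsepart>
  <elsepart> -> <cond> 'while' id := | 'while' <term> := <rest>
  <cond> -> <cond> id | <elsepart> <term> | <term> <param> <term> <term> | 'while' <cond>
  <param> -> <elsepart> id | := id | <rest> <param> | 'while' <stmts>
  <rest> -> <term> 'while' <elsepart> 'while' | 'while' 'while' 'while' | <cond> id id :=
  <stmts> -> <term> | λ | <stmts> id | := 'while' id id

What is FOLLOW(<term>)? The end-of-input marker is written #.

<term> is the start symbol, so # ∈ FOLLOW(<term>).
In <term> -> <cond> <term>: <term> is at the end, add FOLLOW(<term>) = { #, 'while', :=, id }.
In <elsepart> -> 'while' <term> := <rest>: add FIRST(:= <rest>) = { := }.
In <cond> -> <elsepart> <term>: <term> is at the end, add FOLLOW(<cond>) = { #, 'while', :=, id }.
In <cond> -> <term> <param> <term> <term>: add FIRST(<param> <term> <term>) = { 'while', := }.
In <cond> -> <term> <param> <term> <term>: add FIRST(<term>)\{λ} = { 'while', := }.
  Since <term> is nullable, also add FOLLOW(<cond>) = { #, 'while', :=, id }.
In <cond> -> <term> <param> <term> <term>: <term> is at the end, add FOLLOW(<cond>) = { #, 'while', :=, id }.
In <rest> -> <term> 'while' <elsepart> 'while': add FIRST('while' <elsepart> 'while') = { 'while' }.
In <stmts> -> <term>: <term> is at the end, add FOLLOW(<stmts>) = { #, 'while', :=, id }.
Union: FOLLOW(<term>) = { #, 'while', :=, id }.

{ #, 'while', :=, id }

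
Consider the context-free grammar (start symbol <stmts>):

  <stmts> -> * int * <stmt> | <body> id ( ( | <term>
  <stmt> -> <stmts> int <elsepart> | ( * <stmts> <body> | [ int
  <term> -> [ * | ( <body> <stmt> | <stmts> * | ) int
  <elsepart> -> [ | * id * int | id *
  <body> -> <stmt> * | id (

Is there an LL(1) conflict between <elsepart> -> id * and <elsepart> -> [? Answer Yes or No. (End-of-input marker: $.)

No

FIRST(id *) = { id } and FIRST([) = { [ }.
The FIRST sets are disjoint and neither alternative is nullable — no conflict.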